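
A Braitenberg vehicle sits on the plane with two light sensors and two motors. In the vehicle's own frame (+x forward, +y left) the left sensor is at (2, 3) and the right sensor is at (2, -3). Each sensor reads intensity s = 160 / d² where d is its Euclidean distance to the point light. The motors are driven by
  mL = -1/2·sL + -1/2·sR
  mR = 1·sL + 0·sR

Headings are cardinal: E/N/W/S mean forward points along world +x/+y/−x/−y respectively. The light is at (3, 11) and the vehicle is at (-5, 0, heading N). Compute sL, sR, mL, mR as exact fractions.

80/101 80/53 -6160/5353 80/101

left sensor world pos  = (-8, 2); dL² = 202
right sensor world pos = (-2, 2); dR² = 106
sL = 160/202 = 80/101
sR = 160/106 = 80/53
mL = -1/2·sL + -1/2·sR = -6160/5353
mR = 1·sL + 0·sR = 80/101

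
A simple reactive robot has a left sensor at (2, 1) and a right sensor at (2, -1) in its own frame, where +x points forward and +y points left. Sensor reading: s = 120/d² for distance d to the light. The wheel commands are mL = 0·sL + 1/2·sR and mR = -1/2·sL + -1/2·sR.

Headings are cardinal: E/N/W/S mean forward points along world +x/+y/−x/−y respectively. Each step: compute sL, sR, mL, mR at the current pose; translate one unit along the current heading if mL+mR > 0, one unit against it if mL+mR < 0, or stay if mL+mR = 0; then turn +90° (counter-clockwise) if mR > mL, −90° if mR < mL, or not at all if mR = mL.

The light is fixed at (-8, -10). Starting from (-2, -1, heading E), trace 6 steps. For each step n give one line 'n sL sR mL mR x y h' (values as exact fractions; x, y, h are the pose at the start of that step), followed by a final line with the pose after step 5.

0 30/41 15/16 15/32 -1095/1312 -2 -1 E
1 24/17 24/13 12/13 -360/221 -3 -1 S
2 4/3 12/13 6/13 -44/39 -3 0 W
3 120/169 120/193 60/193 -21720/32617 -2 0 N
4 30/41 15/16 15/32 -1095/1312 -2 -1 E
5 24/17 24/13 12/13 -360/221 -3 -1 S
final -3 0 W

n=0: pose=(-2,-1,E); sL=30/41, sR=15/16; mL=15/32, mR=-1095/1312; mL+mR=-15/41 → advance -1; mR−mL=-855/656 → turn -1·90°
n=1: pose=(-3,-1,S); sL=24/17, sR=24/13; mL=12/13, mR=-360/221; mL+mR=-12/17 → advance -1; mR−mL=-564/221 → turn -1·90°
n=2: pose=(-3,0,W); sL=4/3, sR=12/13; mL=6/13, mR=-44/39; mL+mR=-2/3 → advance -1; mR−mL=-62/39 → turn -1·90°
n=3: pose=(-2,0,N); sL=120/169, sR=120/193; mL=60/193, mR=-21720/32617; mL+mR=-60/169 → advance -1; mR−mL=-31860/32617 → turn -1·90°
n=4: pose=(-2,-1,E); sL=30/41, sR=15/16; mL=15/32, mR=-1095/1312; mL+mR=-15/41 → advance -1; mR−mL=-855/656 → turn -1·90°
n=5: pose=(-3,-1,S); sL=24/17, sR=24/13; mL=12/13, mR=-360/221; mL+mR=-12/17 → advance -1; mR−mL=-564/221 → turn -1·90°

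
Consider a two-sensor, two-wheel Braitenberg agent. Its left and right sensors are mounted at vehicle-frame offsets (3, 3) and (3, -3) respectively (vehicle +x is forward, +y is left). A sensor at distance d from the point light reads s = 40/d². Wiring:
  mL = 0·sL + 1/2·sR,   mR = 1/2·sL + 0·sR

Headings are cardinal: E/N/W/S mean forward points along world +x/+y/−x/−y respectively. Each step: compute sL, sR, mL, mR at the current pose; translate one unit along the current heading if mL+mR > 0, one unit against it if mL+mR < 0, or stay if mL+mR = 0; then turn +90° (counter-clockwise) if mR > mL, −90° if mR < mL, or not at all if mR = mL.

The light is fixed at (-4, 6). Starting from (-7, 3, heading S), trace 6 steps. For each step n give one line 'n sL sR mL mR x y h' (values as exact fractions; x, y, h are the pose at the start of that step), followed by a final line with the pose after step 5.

n=0: pose=(-7,3,S); sL=10/9, sR=5/9; mL=5/18, mR=5/9; mL+mR=5/6 → advance +1; mR−mL=5/18 → turn +1·90°
n=1: pose=(-7,2,E); sL=40, sR=40/49; mL=20/49, mR=20; mL+mR=1000/49 → advance +1; mR−mL=960/49 → turn +1·90°
n=2: pose=(-6,2,N); sL=20/13, sR=20; mL=10, mR=10/13; mL+mR=140/13 → advance +1; mR−mL=-120/13 → turn -1·90°
n=3: pose=(-6,3,E); sL=40, sR=40/37; mL=20/37, mR=20; mL+mR=760/37 → advance +1; mR−mL=720/37 → turn +1·90°
n=4: pose=(-5,3,N); sL=5/2, sR=10; mL=5, mR=5/4; mL+mR=25/4 → advance +1; mR−mL=-15/4 → turn -1·90°
n=5: pose=(-5,4,E); sL=8, sR=40/29; mL=20/29, mR=4; mL+mR=136/29 → advance +1; mR−mL=96/29 → turn +1·90°

0 10/9 5/9 5/18 5/9 -7 3 S
1 40 40/49 20/49 20 -7 2 E
2 20/13 20 10 10/13 -6 2 N
3 40 40/37 20/37 20 -6 3 E
4 5/2 10 5 5/4 -5 3 N
5 8 40/29 20/29 4 -5 4 E
final -4 4 N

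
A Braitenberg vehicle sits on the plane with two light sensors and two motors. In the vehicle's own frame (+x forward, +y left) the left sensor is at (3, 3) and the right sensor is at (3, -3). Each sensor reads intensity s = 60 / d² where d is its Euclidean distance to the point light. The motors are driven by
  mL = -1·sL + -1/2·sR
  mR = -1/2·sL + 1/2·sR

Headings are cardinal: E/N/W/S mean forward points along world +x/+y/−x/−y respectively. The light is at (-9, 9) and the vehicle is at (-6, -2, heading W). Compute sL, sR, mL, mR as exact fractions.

left sensor world pos  = (-9, -5); dL² = 196
right sensor world pos = (-9, 1); dR² = 64
sL = 60/196 = 15/49
sR = 60/64 = 15/16
mL = -1·sL + -1/2·sR = -1215/1568
mR = -1/2·sL + 1/2·sR = 495/1568

15/49 15/16 -1215/1568 495/1568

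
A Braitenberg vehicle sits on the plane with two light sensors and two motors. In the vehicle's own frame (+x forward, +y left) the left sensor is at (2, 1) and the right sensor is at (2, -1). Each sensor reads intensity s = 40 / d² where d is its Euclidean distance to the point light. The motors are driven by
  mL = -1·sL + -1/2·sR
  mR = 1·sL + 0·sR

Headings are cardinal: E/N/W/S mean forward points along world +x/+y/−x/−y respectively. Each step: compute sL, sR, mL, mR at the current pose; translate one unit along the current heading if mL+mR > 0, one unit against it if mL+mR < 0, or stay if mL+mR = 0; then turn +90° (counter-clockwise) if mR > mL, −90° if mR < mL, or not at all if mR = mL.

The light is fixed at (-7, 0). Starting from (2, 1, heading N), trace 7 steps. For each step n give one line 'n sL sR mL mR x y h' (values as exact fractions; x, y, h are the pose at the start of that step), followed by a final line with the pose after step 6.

n=0: pose=(2,1,N); sL=40/73, sR=40/109; mL=-5820/7957, mR=40/73; mL+mR=-20/109 → advance -1; mR−mL=10180/7957 → turn +1·90°
n=1: pose=(2,0,W); sL=4/5, sR=4/5; mL=-6/5, mR=4/5; mL+mR=-2/5 → advance -1; mR−mL=2 → turn +1·90°
n=2: pose=(3,0,S); sL=8/25, sR=8/17; mL=-236/425, mR=8/25; mL+mR=-4/17 → advance -1; mR−mL=372/425 → turn +1·90°
n=3: pose=(3,1,E); sL=10/37, sR=5/18; mL=-545/1332, mR=10/37; mL+mR=-5/36 → advance -1; mR−mL=905/1332 → turn +1·90°
n=4: pose=(2,1,N); sL=40/73, sR=40/109; mL=-5820/7957, mR=40/73; mL+mR=-20/109 → advance -1; mR−mL=10180/7957 → turn +1·90°
n=5: pose=(2,0,W); sL=4/5, sR=4/5; mL=-6/5, mR=4/5; mL+mR=-2/5 → advance -1; mR−mL=2 → turn +1·90°
n=6: pose=(3,0,S); sL=8/25, sR=8/17; mL=-236/425, mR=8/25; mL+mR=-4/17 → advance -1; mR−mL=372/425 → turn +1·90°

0 40/73 40/109 -5820/7957 40/73 2 1 N
1 4/5 4/5 -6/5 4/5 2 0 W
2 8/25 8/17 -236/425 8/25 3 0 S
3 10/37 5/18 -545/1332 10/37 3 1 E
4 40/73 40/109 -5820/7957 40/73 2 1 N
5 4/5 4/5 -6/5 4/5 2 0 W
6 8/25 8/17 -236/425 8/25 3 0 S
final 3 1 E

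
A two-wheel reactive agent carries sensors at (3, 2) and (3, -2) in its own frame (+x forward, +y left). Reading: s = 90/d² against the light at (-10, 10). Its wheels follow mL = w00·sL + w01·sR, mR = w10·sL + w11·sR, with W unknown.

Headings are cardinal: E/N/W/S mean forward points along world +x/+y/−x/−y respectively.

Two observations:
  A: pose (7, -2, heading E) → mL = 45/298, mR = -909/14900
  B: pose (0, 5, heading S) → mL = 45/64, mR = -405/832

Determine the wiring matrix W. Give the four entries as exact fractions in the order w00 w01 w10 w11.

0 1 1/2 -1

obs A: pose=(7,-2,E) → sL=9/50, sR=45/298, mL=45/298, mR=-909/14900
obs B: pose=(0,5,S) → sL=45/104, sR=45/64, mL=45/64, mR=-405/832
sensor matrix S = [[9/50, 45/298], [45/104, 45/64]]; det S = 75897/1239680
solve [mL_A; mL_B] = S·[w00; w01] and [mR_A; mR_B] = S·[w10; w11]:
  w00 = 0, w01 = 1, w10 = 1/2, w11 = -1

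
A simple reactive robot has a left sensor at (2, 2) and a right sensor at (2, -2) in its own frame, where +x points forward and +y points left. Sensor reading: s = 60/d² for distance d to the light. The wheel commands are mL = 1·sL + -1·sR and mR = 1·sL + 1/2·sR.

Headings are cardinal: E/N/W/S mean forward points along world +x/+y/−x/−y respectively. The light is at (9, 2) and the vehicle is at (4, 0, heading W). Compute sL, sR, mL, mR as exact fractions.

left sensor world pos  = (2, -2); dL² = 65
right sensor world pos = (2, 2); dR² = 49
sL = 60/65 = 12/13
sR = 60/49 = 60/49
mL = 1·sL + -1·sR = -192/637
mR = 1·sL + 1/2·sR = 978/637

12/13 60/49 -192/637 978/637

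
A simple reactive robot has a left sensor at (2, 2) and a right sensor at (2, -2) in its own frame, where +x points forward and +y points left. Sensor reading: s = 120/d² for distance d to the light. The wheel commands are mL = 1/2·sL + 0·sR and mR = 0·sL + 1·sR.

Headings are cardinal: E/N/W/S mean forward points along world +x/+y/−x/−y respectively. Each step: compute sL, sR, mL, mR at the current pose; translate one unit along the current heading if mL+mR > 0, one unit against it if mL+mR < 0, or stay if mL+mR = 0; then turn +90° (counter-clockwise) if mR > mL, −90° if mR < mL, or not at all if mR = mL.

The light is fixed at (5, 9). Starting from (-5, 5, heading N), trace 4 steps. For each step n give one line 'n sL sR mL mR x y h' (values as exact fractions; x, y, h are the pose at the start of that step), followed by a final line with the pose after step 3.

n=0: pose=(-5,5,N); sL=30/37, sR=30/17; mL=15/37, mR=30/17; mL+mR=1365/629 → advance +1; mR−mL=855/629 → turn +1·90°
n=1: pose=(-5,6,W); sL=120/169, sR=24/29; mL=60/169, mR=24/29; mL+mR=5796/4901 → advance +1; mR−mL=2316/4901 → turn +1·90°
n=2: pose=(-6,6,S); sL=60/53, sR=60/97; mL=30/53, mR=60/97; mL+mR=6090/5141 → advance +1; mR−mL=270/5141 → turn +1·90°
n=3: pose=(-6,5,E); sL=24/17, sR=40/39; mL=12/17, mR=40/39; mL+mR=1148/663 → advance +1; mR−mL=212/663 → turn +1·90°

0 30/37 30/17 15/37 30/17 -5 5 N
1 120/169 24/29 60/169 24/29 -5 6 W
2 60/53 60/97 30/53 60/97 -6 6 S
3 24/17 40/39 12/17 40/39 -6 5 E
final -5 5 N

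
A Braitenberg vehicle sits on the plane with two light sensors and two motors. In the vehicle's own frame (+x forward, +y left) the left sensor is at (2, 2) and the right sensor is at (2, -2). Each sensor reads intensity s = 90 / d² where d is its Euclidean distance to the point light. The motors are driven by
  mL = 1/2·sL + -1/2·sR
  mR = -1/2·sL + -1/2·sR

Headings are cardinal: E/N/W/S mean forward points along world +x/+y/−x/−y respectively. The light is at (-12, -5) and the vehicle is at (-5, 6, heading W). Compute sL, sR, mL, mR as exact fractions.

45/53 45/97 990/5141 -3375/5141

left sensor world pos  = (-7, 4); dL² = 106
right sensor world pos = (-7, 8); dR² = 194
sL = 90/106 = 45/53
sR = 90/194 = 45/97
mL = 1/2·sL + -1/2·sR = 990/5141
mR = -1/2·sL + -1/2·sR = -3375/5141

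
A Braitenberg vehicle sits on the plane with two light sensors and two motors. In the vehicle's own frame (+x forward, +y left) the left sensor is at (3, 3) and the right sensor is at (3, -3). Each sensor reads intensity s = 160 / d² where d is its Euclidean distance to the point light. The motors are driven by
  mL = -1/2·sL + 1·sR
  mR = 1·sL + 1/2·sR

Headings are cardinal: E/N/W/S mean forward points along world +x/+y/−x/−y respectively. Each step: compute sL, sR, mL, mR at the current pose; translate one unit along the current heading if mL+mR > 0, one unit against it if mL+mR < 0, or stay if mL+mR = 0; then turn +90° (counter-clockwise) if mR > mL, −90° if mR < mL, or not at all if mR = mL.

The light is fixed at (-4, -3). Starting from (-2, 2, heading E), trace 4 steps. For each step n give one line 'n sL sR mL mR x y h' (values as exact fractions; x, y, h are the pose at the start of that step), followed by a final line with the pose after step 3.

n=0: pose=(-2,2,E); sL=160/89, sR=160/29; mL=11920/2581, mR=11760/2581; mL+mR=23680/2581 → advance +1; mR−mL=-160/2581 → turn -1·90°
n=1: pose=(-1,2,S); sL=4, sR=40; mL=38, mR=24; mL+mR=62 → advance +1; mR−mL=-14 → turn -1·90°
n=2: pose=(-1,1,W); sL=160, sR=160/49; mL=-3760/49, mR=7920/49; mL+mR=4160/49 → advance +1; mR−mL=11680/49 → turn +1·90°
n=3: pose=(-2,1,S); sL=80/13, sR=80; mL=1000/13, mR=600/13; mL+mR=1600/13 → advance +1; mR−mL=-400/13 → turn -1·90°

0 160/89 160/29 11920/2581 11760/2581 -2 2 E
1 4 40 38 24 -1 2 S
2 160 160/49 -3760/49 7920/49 -1 1 W
3 80/13 80 1000/13 600/13 -2 1 S
final -2 0 W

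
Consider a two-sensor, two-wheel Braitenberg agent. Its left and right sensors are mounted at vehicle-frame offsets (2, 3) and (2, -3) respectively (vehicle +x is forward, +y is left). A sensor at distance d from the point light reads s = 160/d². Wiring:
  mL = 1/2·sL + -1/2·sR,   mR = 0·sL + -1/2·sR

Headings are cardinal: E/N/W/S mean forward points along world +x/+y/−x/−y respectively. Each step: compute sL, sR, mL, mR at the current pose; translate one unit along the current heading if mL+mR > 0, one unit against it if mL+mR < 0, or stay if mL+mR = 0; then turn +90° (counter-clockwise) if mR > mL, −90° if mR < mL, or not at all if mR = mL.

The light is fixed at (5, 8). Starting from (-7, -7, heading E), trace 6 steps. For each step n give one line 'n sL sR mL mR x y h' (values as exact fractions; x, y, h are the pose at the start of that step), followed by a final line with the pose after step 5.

0 40/61 20/53 450/3233 -10/53 -7 -7 E
1 160/389 32/109 2496/42401 -16/109 -8 -7 S
2 80/257 80/173 -3360/44461 -40/173 -8 -6 W
3 160/369 32/45 -256/1845 -16/45 -7 -6 N
4 40/61 20/53 450/3233 -10/53 -7 -7 E
5 160/389 32/109 2496/42401 -16/109 -8 -7 S
final -8 -6 W

n=0: pose=(-7,-7,E); sL=40/61, sR=20/53; mL=450/3233, mR=-10/53; mL+mR=-160/3233 → advance -1; mR−mL=-20/61 → turn -1·90°
n=1: pose=(-8,-7,S); sL=160/389, sR=32/109; mL=2496/42401, mR=-16/109; mL+mR=-3728/42401 → advance -1; mR−mL=-80/389 → turn -1·90°
n=2: pose=(-8,-6,W); sL=80/257, sR=80/173; mL=-3360/44461, mR=-40/173; mL+mR=-13640/44461 → advance -1; mR−mL=-40/257 → turn -1·90°
n=3: pose=(-7,-6,N); sL=160/369, sR=32/45; mL=-256/1845, mR=-16/45; mL+mR=-304/615 → advance -1; mR−mL=-80/369 → turn -1·90°
n=4: pose=(-7,-7,E); sL=40/61, sR=20/53; mL=450/3233, mR=-10/53; mL+mR=-160/3233 → advance -1; mR−mL=-20/61 → turn -1·90°
n=5: pose=(-8,-7,S); sL=160/389, sR=32/109; mL=2496/42401, mR=-16/109; mL+mR=-3728/42401 → advance -1; mR−mL=-80/389 → turn -1·90°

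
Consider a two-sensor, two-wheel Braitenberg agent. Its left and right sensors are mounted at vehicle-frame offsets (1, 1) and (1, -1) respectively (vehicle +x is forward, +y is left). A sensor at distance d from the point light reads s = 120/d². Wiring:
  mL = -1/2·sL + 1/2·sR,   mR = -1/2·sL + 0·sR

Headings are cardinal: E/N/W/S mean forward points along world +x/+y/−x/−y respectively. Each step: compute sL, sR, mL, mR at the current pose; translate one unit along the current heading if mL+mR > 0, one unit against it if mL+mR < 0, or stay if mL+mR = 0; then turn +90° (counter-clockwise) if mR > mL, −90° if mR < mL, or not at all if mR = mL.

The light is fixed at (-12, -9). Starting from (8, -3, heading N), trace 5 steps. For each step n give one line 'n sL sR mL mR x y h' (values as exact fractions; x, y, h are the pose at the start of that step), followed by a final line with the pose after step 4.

n=0: pose=(8,-3,N); sL=12/41, sR=12/49; mL=-48/2009, mR=-6/41; mL+mR=-342/2009 → advance -1; mR−mL=-6/49 → turn -1·90°
n=1: pose=(8,-4,E); sL=40/159, sR=120/457; mL=400/72663, mR=-20/159; mL+mR=-8740/72663 → advance -1; mR−mL=-60/457 → turn -1·90°
n=2: pose=(7,-4,S); sL=15/52, sR=6/17; mL=57/1768, mR=-15/104; mL+mR=-99/884 → advance -1; mR−mL=-3/17 → turn -1·90°
n=3: pose=(7,-3,W); sL=120/349, sR=120/373; mL=-1440/130177, mR=-60/349; mL+mR=-23820/130177 → advance -1; mR−mL=-60/373 → turn -1·90°
n=4: pose=(8,-3,N); sL=12/41, sR=12/49; mL=-48/2009, mR=-6/41; mL+mR=-342/2009 → advance -1; mR−mL=-6/49 → turn -1·90°

0 12/41 12/49 -48/2009 -6/41 8 -3 N
1 40/159 120/457 400/72663 -20/159 8 -4 E
2 15/52 6/17 57/1768 -15/104 7 -4 S
3 120/349 120/373 -1440/130177 -60/349 7 -3 W
4 12/41 12/49 -48/2009 -6/41 8 -3 N
final 8 -4 E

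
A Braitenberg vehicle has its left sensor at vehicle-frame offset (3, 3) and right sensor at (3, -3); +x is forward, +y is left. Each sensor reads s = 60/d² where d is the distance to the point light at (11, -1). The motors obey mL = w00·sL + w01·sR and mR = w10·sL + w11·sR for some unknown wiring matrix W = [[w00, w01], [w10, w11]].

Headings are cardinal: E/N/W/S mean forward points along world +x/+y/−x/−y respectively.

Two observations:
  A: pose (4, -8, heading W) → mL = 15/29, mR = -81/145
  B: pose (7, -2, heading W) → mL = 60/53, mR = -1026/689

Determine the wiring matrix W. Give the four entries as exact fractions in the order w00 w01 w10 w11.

0 1 -1 -1/2

obs A: pose=(4,-8,W) → sL=3/10, sR=15/29, mL=15/29, mR=-81/145
obs B: pose=(7,-2,W) → sL=12/13, sR=60/53, mL=60/53, mR=-1026/689
sensor matrix S = [[3/10, 15/29], [12/13, 60/53]]; det S = -2754/19981
solve [mL_A; mL_B] = S·[w00; w01] and [mR_A; mR_B] = S·[w10; w11]:
  w00 = 0, w01 = 1, w10 = -1, w11 = -1/2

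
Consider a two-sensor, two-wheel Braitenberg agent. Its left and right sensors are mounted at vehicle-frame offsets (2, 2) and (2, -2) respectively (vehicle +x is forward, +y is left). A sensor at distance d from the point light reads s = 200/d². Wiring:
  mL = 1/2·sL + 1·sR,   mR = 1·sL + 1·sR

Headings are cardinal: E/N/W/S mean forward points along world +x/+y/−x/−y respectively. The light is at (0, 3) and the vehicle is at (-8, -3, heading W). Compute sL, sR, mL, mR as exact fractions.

left sensor world pos  = (-10, -5); dL² = 164
right sensor world pos = (-10, -1); dR² = 116
sL = 200/164 = 50/41
sR = 200/116 = 50/29
mL = 1/2·sL + 1·sR = 2775/1189
mR = 1·sL + 1·sR = 3500/1189

50/41 50/29 2775/1189 3500/1189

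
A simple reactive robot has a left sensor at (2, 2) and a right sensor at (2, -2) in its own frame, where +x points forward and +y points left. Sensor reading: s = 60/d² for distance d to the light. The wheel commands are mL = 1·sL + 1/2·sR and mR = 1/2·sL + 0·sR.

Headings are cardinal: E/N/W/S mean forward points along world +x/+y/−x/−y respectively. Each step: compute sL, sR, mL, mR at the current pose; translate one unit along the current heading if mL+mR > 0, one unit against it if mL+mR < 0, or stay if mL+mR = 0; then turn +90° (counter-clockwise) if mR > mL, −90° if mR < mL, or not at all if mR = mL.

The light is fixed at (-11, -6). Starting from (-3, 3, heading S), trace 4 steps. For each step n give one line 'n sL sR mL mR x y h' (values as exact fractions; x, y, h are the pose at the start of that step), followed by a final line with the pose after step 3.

0 60/149 12/17 1914/2533 30/149 -3 3 S
1 5/6 15/34 215/204 5/12 -3 2 W
2 12/25 60/181 2922/4525 6/25 -4 2 N
3 30/101 6/13 693/1313 15/101 -4 3 E
final -3 3 S

n=0: pose=(-3,3,S); sL=60/149, sR=12/17; mL=1914/2533, mR=30/149; mL+mR=2424/2533 → advance +1; mR−mL=-1404/2533 → turn -1·90°
n=1: pose=(-3,2,W); sL=5/6, sR=15/34; mL=215/204, mR=5/12; mL+mR=25/17 → advance +1; mR−mL=-65/102 → turn -1·90°
n=2: pose=(-4,2,N); sL=12/25, sR=60/181; mL=2922/4525, mR=6/25; mL+mR=4008/4525 → advance +1; mR−mL=-1836/4525 → turn -1·90°
n=3: pose=(-4,3,E); sL=30/101, sR=6/13; mL=693/1313, mR=15/101; mL+mR=888/1313 → advance +1; mR−mL=-498/1313 → turn -1·90°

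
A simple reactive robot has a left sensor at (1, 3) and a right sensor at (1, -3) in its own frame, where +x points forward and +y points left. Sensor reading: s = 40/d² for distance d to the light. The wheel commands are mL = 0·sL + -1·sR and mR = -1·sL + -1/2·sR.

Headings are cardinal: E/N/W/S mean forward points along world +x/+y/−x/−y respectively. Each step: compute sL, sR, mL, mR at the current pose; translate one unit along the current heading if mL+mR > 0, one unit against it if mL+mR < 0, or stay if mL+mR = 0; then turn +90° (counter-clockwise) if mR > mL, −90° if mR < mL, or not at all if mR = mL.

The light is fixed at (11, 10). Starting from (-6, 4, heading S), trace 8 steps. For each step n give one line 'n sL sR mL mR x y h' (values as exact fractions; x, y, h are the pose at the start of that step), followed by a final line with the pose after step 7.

n=0: pose=(-6,4,S); sL=8/49, sR=40/449; mL=-40/449, mR=-4572/22001; mL+mR=-6532/22001 → advance -1; mR−mL=-2612/22001 → turn -1·90°
n=1: pose=(-6,5,W); sL=10/97, sR=5/41; mL=-5/41, mR=-1305/7954; mL+mR=-2275/7954 → advance -1; mR−mL=-335/7954 → turn -1·90°
n=2: pose=(-5,5,N); sL=40/377, sR=8/37; mL=-8/37, mR=-2988/13949; mL+mR=-6004/13949 → advance -1; mR−mL=28/13949 → turn +1·90°
n=3: pose=(-5,4,W); sL=4/37, sR=20/149; mL=-20/149, mR=-966/5513; mL+mR=-1706/5513 → advance -1; mR−mL=-226/5513 → turn -1·90°
n=4: pose=(-4,4,N); sL=40/349, sR=40/169; mL=-40/169, mR=-13740/58981; mL+mR=-27700/58981 → advance -1; mR−mL=220/58981 → turn +1·90°
n=5: pose=(-4,3,W); sL=10/89, sR=5/34; mL=-5/34, mR=-1125/6052; mL+mR=-2015/6052 → advance -1; mR−mL=-235/6052 → turn -1·90°
n=6: pose=(-3,3,N); sL=8/65, sR=40/157; mL=-40/157, mR=-2556/10205; mL+mR=-5156/10205 → advance -1; mR−mL=44/10205 → turn +1·90°
n=7: pose=(-3,2,W); sL=20/173, sR=4/25; mL=-4/25, mR=-846/4325; mL+mR=-1538/4325 → advance -1; mR−mL=-154/4325 → turn -1·90°

0 8/49 40/449 -40/449 -4572/22001 -6 4 S
1 10/97 5/41 -5/41 -1305/7954 -6 5 W
2 40/377 8/37 -8/37 -2988/13949 -5 5 N
3 4/37 20/149 -20/149 -966/5513 -5 4 W
4 40/349 40/169 -40/169 -13740/58981 -4 4 N
5 10/89 5/34 -5/34 -1125/6052 -4 3 W
6 8/65 40/157 -40/157 -2556/10205 -3 3 N
7 20/173 4/25 -4/25 -846/4325 -3 2 W
final -2 2 N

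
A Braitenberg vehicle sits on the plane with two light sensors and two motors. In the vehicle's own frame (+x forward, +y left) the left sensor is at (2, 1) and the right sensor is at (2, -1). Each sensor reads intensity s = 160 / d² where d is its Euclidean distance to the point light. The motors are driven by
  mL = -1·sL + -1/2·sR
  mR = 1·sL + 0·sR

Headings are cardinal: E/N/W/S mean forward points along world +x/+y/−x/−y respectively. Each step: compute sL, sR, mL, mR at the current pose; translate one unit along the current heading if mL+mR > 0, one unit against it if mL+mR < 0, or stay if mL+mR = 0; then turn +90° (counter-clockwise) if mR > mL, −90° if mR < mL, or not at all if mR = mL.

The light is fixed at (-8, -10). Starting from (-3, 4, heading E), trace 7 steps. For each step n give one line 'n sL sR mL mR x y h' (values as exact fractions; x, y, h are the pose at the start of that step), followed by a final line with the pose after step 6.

n=0: pose=(-3,4,E); sL=80/137, sR=80/109; mL=-14200/14933, mR=80/137; mL+mR=-40/109 → advance -1; mR−mL=22920/14933 → turn +1·90°
n=1: pose=(-4,4,N); sL=32/53, sR=160/281; mL=-13232/14893, mR=32/53; mL+mR=-80/281 → advance -1; mR−mL=22224/14893 → turn +1·90°
n=2: pose=(-4,3,W); sL=40/37, sR=4/5; mL=-274/185, mR=40/37; mL+mR=-2/5 → advance -1; mR−mL=474/185 → turn +1·90°
n=3: pose=(-3,3,S); sL=160/157, sR=160/137; mL=-34480/21509, mR=160/157; mL+mR=-80/137 → advance -1; mR−mL=56400/21509 → turn +1·90°
n=4: pose=(-3,4,E); sL=80/137, sR=80/109; mL=-14200/14933, mR=80/137; mL+mR=-40/109 → advance -1; mR−mL=22920/14933 → turn +1·90°
n=5: pose=(-4,4,N); sL=32/53, sR=160/281; mL=-13232/14893, mR=32/53; mL+mR=-80/281 → advance -1; mR−mL=22224/14893 → turn +1·90°
n=6: pose=(-4,3,W); sL=40/37, sR=4/5; mL=-274/185, mR=40/37; mL+mR=-2/5 → advance -1; mR−mL=474/185 → turn +1·90°

0 80/137 80/109 -14200/14933 80/137 -3 4 E
1 32/53 160/281 -13232/14893 32/53 -4 4 N
2 40/37 4/5 -274/185 40/37 -4 3 W
3 160/157 160/137 -34480/21509 160/157 -3 3 S
4 80/137 80/109 -14200/14933 80/137 -3 4 E
5 32/53 160/281 -13232/14893 32/53 -4 4 N
6 40/37 4/5 -274/185 40/37 -4 3 W
final -3 3 S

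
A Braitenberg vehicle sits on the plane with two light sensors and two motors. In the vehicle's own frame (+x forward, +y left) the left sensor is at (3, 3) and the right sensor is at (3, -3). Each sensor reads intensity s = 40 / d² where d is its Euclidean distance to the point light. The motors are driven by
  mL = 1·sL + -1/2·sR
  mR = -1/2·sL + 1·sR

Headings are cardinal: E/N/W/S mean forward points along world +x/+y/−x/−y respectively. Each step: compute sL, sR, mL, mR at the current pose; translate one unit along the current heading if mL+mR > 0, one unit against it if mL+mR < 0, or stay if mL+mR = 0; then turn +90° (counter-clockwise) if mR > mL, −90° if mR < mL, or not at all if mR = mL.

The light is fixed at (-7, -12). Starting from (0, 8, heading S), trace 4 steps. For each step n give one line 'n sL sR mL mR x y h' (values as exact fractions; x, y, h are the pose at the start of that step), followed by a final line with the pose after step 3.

n=0: pose=(0,8,S); sL=40/389, sR=8/61; mL=884/23729, mR=1892/23729; mL+mR=2776/23729 → advance +1; mR−mL=1008/23729 → turn +1·90°
n=1: pose=(0,7,E); sL=5/73, sR=10/89; mL=80/6497, mR=1015/12994; mL+mR=1175/12994 → advance +1; mR−mL=855/12994 → turn +1·90°
n=2: pose=(1,7,N); sL=40/509, sR=8/121; mL=2804/61589, mR=1652/61589; mL+mR=4456/61589 → advance +1; mR−mL=-1152/61589 → turn -1·90°
n=3: pose=(1,8,E); sL=4/65, sR=4/41; mL=34/2665, mR=178/2665; mL+mR=212/2665 → advance +1; mR−mL=144/2665 → turn +1·90°

0 40/389 8/61 884/23729 1892/23729 0 8 S
1 5/73 10/89 80/6497 1015/12994 0 7 E
2 40/509 8/121 2804/61589 1652/61589 1 7 N
3 4/65 4/41 34/2665 178/2665 1 8 E
final 2 8 N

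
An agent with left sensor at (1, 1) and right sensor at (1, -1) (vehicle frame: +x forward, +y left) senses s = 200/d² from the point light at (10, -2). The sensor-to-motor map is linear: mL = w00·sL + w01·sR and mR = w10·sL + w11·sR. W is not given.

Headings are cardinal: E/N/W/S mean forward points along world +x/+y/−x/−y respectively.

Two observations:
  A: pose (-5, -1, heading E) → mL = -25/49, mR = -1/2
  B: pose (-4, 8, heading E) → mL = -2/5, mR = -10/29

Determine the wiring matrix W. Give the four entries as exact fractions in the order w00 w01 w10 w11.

0 -1/2 -1/2 0

obs A: pose=(-5,-1,E) → sL=1, sR=50/49, mL=-25/49, mR=-1/2
obs B: pose=(-4,8,E) → sL=20/29, sR=4/5, mL=-2/5, mR=-10/29
sensor matrix S = [[1, 50/49], [20/29, 4/5]]; det S = 684/7105
solve [mL_A; mL_B] = S·[w00; w01] and [mR_A; mR_B] = S·[w10; w11]:
  w00 = 0, w01 = -1/2, w10 = -1/2, w11 = 0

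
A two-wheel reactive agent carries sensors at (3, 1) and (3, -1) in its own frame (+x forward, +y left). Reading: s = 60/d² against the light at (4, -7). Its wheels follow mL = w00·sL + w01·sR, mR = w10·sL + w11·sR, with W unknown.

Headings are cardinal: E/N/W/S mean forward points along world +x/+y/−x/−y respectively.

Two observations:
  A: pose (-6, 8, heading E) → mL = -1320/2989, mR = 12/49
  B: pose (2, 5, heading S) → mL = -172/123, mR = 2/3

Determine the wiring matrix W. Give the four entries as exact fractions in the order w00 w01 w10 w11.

obs A: pose=(-6,8,E) → sL=12/61, sR=12/49, mL=-1320/2989, mR=12/49
obs B: pose=(2,5,S) → sL=30/41, sR=2/3, mL=-172/123, mR=2/3
sensor matrix S = [[12/61, 12/49], [30/41, 2/3]]; det S = -5888/122549
solve [mL_A; mL_B] = S·[w00; w01] and [mR_A; mR_B] = S·[w10; w11]:
  w00 = -1, w01 = -1, w10 = 0, w11 = 1

-1 -1 0 1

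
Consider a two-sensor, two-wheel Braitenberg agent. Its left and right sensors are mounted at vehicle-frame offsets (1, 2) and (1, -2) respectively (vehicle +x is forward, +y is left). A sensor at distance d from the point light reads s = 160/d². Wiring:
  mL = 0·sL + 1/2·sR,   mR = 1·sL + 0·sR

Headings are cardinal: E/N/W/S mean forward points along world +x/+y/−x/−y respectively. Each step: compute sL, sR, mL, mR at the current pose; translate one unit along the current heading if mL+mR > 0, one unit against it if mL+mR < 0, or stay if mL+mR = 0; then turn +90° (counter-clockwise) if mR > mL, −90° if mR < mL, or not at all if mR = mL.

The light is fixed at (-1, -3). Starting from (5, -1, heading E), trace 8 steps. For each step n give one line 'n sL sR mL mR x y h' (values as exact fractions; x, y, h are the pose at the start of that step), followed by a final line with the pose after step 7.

0 32/13 160/49 80/49 32/13 5 -1 E
1 80/17 16/9 8/9 80/17 6 -1 N
2 160/37 160/61 80/61 160/37 6 0 W
3 40/17 8 4 40/17 5 0 S
4 32/5 160/41 80/41 32/5 5 -1 W
5 16/5 16 8 16/5 4 -1 S
6 160/17 32/5 16/5 160/17 4 -2 W
7 40/9 40 20 40/9 3 -2 S
final 3 -3 W

n=0: pose=(5,-1,E); sL=32/13, sR=160/49; mL=80/49, mR=32/13; mL+mR=2608/637 → advance +1; mR−mL=528/637 → turn +1·90°
n=1: pose=(6,-1,N); sL=80/17, sR=16/9; mL=8/9, mR=80/17; mL+mR=856/153 → advance +1; mR−mL=584/153 → turn +1·90°
n=2: pose=(6,0,W); sL=160/37, sR=160/61; mL=80/61, mR=160/37; mL+mR=12720/2257 → advance +1; mR−mL=6800/2257 → turn +1·90°
n=3: pose=(5,0,S); sL=40/17, sR=8; mL=4, mR=40/17; mL+mR=108/17 → advance +1; mR−mL=-28/17 → turn -1·90°
n=4: pose=(5,-1,W); sL=32/5, sR=160/41; mL=80/41, mR=32/5; mL+mR=1712/205 → advance +1; mR−mL=912/205 → turn +1·90°
n=5: pose=(4,-1,S); sL=16/5, sR=16; mL=8, mR=16/5; mL+mR=56/5 → advance +1; mR−mL=-24/5 → turn -1·90°
n=6: pose=(4,-2,W); sL=160/17, sR=32/5; mL=16/5, mR=160/17; mL+mR=1072/85 → advance +1; mR−mL=528/85 → turn +1·90°
n=7: pose=(3,-2,S); sL=40/9, sR=40; mL=20, mR=40/9; mL+mR=220/9 → advance +1; mR−mL=-140/9 → turn -1·90°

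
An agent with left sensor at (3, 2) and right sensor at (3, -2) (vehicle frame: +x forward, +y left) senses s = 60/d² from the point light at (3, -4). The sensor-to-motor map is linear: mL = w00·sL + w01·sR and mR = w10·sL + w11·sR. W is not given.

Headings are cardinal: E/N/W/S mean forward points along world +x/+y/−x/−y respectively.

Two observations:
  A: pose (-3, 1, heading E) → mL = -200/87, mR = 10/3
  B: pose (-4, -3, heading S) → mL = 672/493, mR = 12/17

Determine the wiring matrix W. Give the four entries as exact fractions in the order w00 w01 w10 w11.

1 -1 0 1

obs A: pose=(-3,1,E) → sL=30/29, sR=10/3, mL=-200/87, mR=10/3
obs B: pose=(-4,-3,S) → sL=60/29, sR=12/17, mL=672/493, mR=12/17
sensor matrix S = [[30/29, 10/3], [60/29, 12/17]]; det S = -3040/493
solve [mL_A; mL_B] = S·[w00; w01] and [mR_A; mR_B] = S·[w10; w11]:
  w00 = 1, w01 = -1, w10 = 0, w11 = 1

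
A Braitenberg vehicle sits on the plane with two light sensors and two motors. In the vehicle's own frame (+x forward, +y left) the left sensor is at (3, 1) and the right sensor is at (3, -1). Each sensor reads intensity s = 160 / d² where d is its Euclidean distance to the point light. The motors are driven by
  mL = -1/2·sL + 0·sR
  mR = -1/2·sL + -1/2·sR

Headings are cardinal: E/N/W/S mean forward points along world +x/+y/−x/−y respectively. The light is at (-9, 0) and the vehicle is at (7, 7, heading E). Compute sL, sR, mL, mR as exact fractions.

32/85 160/397 -16/85 -13152/33745

left sensor world pos  = (10, 8); dL² = 425
right sensor world pos = (10, 6); dR² = 397
sL = 160/425 = 32/85
sR = 160/397 = 160/397
mL = -1/2·sL + 0·sR = -16/85
mR = -1/2·sL + -1/2·sR = -13152/33745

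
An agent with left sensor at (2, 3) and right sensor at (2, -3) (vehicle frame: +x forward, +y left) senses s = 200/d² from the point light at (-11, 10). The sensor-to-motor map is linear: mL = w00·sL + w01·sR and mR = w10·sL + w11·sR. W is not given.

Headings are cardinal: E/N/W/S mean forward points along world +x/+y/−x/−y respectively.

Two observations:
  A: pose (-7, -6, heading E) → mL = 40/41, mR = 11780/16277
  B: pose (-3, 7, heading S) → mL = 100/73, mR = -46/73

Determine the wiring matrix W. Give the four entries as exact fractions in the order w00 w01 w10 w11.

obs A: pose=(-7,-6,E) → sL=40/41, sR=200/397, mL=40/41, mR=11780/16277
obs B: pose=(-3,7,S) → sL=100/73, sR=4, mL=100/73, mR=-46/73
sensor matrix S = [[40/41, 200/397], [100/73, 4]]; det S = 3816960/1188221
solve [mL_A; mL_B] = S·[w00; w01] and [mR_A; mR_B] = S·[w10; w11]:
  w00 = 1, w01 = 0, w10 = 1, w11 = -1/2

1 0 1 -1/2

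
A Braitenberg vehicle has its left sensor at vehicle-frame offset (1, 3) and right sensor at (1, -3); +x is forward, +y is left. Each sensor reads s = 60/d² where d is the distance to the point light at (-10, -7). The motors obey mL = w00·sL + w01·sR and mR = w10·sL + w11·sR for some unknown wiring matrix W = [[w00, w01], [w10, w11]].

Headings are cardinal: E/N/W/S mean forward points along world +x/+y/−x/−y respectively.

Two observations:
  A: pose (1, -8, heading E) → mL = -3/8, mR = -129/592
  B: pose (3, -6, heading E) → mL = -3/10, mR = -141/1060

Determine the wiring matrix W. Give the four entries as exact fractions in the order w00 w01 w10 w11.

0 -1 -1 1/2

obs A: pose=(1,-8,E) → sL=15/37, sR=3/8, mL=-3/8, mR=-129/592
obs B: pose=(3,-6,E) → sL=15/53, sR=3/10, mL=-3/10, mR=-141/1060
sensor matrix S = [[15/37, 3/8], [15/53, 3/10]]; det S = 243/15688
solve [mL_A; mL_B] = S·[w00; w01] and [mR_A; mR_B] = S·[w10; w11]:
  w00 = 0, w01 = -1, w10 = -1, w11 = 1/2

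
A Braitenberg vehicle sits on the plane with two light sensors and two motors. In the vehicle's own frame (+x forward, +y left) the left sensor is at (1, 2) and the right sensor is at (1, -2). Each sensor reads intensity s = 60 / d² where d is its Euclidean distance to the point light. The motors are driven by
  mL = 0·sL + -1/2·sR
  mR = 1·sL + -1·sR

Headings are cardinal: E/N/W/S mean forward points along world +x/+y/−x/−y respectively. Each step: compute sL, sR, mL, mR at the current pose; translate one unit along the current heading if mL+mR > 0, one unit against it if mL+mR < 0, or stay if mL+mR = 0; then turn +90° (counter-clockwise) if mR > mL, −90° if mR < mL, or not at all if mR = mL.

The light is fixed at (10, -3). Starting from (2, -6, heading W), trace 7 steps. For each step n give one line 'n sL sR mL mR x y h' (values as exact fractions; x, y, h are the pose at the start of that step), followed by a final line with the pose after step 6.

n=0: pose=(2,-6,W); sL=30/53, sR=30/41; mL=-15/41, mR=-360/2173; mL+mR=-1155/2173 → advance -1; mR−mL=435/2173 → turn +1·90°
n=1: pose=(3,-6,S); sL=60/41, sR=60/97; mL=-30/97, mR=3360/3977; mL+mR=2130/3977 → advance +1; mR−mL=4590/3977 → turn +1·90°
n=2: pose=(3,-7,E); sL=3/2, sR=5/6; mL=-5/12, mR=2/3; mL+mR=1/4 → advance +1; mR−mL=13/12 → turn +1·90°
n=3: pose=(4,-7,N); sL=60/73, sR=12/5; mL=-6/5, mR=-576/365; mL+mR=-1014/365 → advance -1; mR−mL=-138/365 → turn -1·90°
n=4: pose=(4,-8,E); sL=30/17, sR=30/37; mL=-15/37, mR=600/629; mL+mR=345/629 → advance +1; mR−mL=855/629 → turn +1·90°
n=5: pose=(5,-8,N); sL=12/13, sR=12/5; mL=-6/5, mR=-96/65; mL+mR=-174/65 → advance -1; mR−mL=-18/65 → turn -1·90°
n=6: pose=(5,-9,E); sL=15/8, sR=3/4; mL=-3/8, mR=9/8; mL+mR=3/4 → advance +1; mR−mL=3/2 → turn +1·90°

0 30/53 30/41 -15/41 -360/2173 2 -6 W
1 60/41 60/97 -30/97 3360/3977 3 -6 S
2 3/2 5/6 -5/12 2/3 3 -7 E
3 60/73 12/5 -6/5 -576/365 4 -7 N
4 30/17 30/37 -15/37 600/629 4 -8 E
5 12/13 12/5 -6/5 -96/65 5 -8 N
6 15/8 3/4 -3/8 9/8 5 -9 E
final 6 -9 N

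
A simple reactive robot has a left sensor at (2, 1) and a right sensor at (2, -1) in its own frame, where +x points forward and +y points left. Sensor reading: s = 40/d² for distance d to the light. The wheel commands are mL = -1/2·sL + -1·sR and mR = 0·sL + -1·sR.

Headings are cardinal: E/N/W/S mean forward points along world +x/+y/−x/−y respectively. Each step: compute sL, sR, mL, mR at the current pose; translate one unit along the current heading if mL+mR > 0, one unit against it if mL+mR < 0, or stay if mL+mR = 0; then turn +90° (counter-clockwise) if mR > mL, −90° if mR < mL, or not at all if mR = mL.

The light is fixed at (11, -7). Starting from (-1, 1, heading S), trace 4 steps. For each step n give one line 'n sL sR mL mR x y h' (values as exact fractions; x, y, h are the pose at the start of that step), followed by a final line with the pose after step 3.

0 40/157 8/41 -2076/6437 -8/41 -1 1 S
1 1/5 10/41 -141/410 -10/41 -1 2 E
2 40/317 8/53 -3596/16801 -8/53 -2 2 N
3 20/137 20/153 -4270/20961 -20/153 -2 1 W
final -1 1 S

n=0: pose=(-1,1,S); sL=40/157, sR=8/41; mL=-2076/6437, mR=-8/41; mL+mR=-3332/6437 → advance -1; mR−mL=20/157 → turn +1·90°
n=1: pose=(-1,2,E); sL=1/5, sR=10/41; mL=-141/410, mR=-10/41; mL+mR=-241/410 → advance -1; mR−mL=1/10 → turn +1·90°
n=2: pose=(-2,2,N); sL=40/317, sR=8/53; mL=-3596/16801, mR=-8/53; mL+mR=-6132/16801 → advance -1; mR−mL=20/317 → turn +1·90°
n=3: pose=(-2,1,W); sL=20/137, sR=20/153; mL=-4270/20961, mR=-20/153; mL+mR=-7010/20961 → advance -1; mR−mL=10/137 → turn +1·90°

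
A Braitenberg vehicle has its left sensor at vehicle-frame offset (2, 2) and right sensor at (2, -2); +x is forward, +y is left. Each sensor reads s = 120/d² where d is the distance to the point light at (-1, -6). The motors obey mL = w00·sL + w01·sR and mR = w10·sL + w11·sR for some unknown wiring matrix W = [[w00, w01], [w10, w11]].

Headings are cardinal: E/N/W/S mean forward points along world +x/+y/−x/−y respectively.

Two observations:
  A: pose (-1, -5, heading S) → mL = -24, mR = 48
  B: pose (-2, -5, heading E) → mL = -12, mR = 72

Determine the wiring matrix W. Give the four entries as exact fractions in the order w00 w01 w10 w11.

obs A: pose=(-1,-5,S) → sL=24, sR=24, mL=-24, mR=48
obs B: pose=(-2,-5,E) → sL=12, sR=60, mL=-12, mR=72
sensor matrix S = [[24, 24], [12, 60]]; det S = 1152
solve [mL_A; mL_B] = S·[w00; w01] and [mR_A; mR_B] = S·[w10; w11]:
  w00 = -1, w01 = 0, w10 = 1, w11 = 1

-1 0 1 1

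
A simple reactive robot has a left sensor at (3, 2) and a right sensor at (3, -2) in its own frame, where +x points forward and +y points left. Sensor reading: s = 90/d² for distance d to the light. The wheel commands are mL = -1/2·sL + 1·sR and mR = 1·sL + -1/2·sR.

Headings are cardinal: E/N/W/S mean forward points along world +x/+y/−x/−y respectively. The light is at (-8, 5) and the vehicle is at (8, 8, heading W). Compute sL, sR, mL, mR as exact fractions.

left sensor world pos  = (5, 6); dL² = 170
right sensor world pos = (5, 10); dR² = 194
sL = 90/170 = 9/17
sR = 90/194 = 45/97
mL = -1/2·sL + 1·sR = 657/3298
mR = 1·sL + -1/2·sR = 981/3298

9/17 45/97 657/3298 981/3298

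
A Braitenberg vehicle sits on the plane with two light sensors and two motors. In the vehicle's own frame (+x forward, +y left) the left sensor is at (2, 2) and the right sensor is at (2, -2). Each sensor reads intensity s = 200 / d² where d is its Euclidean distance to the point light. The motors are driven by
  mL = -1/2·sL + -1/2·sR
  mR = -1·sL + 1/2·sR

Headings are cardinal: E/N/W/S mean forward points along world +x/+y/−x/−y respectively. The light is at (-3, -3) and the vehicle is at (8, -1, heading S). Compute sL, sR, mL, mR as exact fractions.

left sensor world pos  = (10, -3); dL² = 169
right sensor world pos = (6, -3); dR² = 81
sL = 200/169 = 200/169
sR = 200/81 = 200/81
mL = -1/2·sL + -1/2·sR = -25000/13689
mR = -1·sL + 1/2·sR = 700/13689

200/169 200/81 -25000/13689 700/13689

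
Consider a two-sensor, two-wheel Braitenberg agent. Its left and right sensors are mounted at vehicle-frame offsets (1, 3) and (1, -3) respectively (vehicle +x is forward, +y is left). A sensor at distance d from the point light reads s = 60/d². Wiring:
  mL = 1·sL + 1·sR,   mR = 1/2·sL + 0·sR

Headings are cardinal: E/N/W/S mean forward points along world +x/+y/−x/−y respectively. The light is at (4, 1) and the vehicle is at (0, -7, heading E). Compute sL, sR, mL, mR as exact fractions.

30/17 6/13 492/221 15/17

left sensor world pos  = (1, -4); dL² = 34
right sensor world pos = (1, -10); dR² = 130
sL = 60/34 = 30/17
sR = 60/130 = 6/13
mL = 1·sL + 1·sR = 492/221
mR = 1/2·sL + 0·sR = 15/17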